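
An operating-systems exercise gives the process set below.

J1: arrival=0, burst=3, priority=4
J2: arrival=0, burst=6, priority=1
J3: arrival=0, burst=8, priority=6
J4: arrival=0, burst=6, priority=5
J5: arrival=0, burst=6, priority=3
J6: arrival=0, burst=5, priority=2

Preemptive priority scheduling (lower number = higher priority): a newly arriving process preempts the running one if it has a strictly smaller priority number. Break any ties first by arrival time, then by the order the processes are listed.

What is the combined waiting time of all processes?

Timeline: | J2 0-6 | J6 6-11 | J5 11-17 | J1 17-20 | J4 20-26 | J3 26-34 |
Completion: J1=20  J2=6  J3=34  J4=26  J5=17  J6=11
Waiting = turnaround − burst: J1=17, J2=0, J3=26, J4=20, J5=11, J6=6
Total waiting = 17 + 0 + 26 + 20 + 11 + 6 = 80

80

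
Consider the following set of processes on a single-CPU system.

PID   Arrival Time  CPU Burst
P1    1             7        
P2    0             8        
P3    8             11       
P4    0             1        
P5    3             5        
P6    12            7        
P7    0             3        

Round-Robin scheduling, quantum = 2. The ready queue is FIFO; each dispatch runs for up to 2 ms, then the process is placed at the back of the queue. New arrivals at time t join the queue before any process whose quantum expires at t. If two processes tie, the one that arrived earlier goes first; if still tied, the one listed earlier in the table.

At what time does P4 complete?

Schedule: | P2 0-2 | P4 2-3 | P7 3-5 | P1 5-7 | P2 7-9 | P5 9-11 | P7 11-12 | P1 12-14 | P3 14-16 | P2 16-18 | P5 18-20 | P6 20-22 | P1 22-24 | P3 24-26 | P2 26-28 | P5 28-29 | P6 29-31 | P1 31-32 | P3 32-34 | P6 34-36 | P3 36-38 | P6 38-39 | P3 39-42 |
Completion: P1=32  P2=28  P3=42  P4=3  P5=29  P6=39  P7=12

3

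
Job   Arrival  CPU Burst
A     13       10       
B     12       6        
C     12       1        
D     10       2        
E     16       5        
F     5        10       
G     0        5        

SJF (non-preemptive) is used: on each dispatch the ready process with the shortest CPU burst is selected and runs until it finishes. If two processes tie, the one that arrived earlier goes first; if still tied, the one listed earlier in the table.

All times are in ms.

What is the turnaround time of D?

8

Gantt: | G 0-5 | F 5-15 | C 15-16 | D 16-18 | E 18-23 | B 23-29 | A 29-39 |
Completion: A=39  B=29  C=16  D=18  E=23  F=15  G=5
Turnaround (C−A): A=26  B=17  C=4  D=8  E=7  F=10  G=5
Turnaround(D) = completion − arrival = 18 − 10 = 8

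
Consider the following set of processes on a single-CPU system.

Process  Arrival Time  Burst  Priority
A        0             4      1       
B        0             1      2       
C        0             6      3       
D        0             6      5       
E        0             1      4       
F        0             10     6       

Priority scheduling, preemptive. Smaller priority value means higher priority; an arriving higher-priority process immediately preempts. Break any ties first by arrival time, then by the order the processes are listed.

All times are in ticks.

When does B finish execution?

Timeline: | A 0-4 | B 4-5 | C 5-11 | E 11-12 | D 12-18 | F 18-28 |
Completion: A=4  B=5  C=11  D=18  E=12  F=28
Turnaround (C−A): A=4  B=5  C=11  D=18  E=12  F=28

5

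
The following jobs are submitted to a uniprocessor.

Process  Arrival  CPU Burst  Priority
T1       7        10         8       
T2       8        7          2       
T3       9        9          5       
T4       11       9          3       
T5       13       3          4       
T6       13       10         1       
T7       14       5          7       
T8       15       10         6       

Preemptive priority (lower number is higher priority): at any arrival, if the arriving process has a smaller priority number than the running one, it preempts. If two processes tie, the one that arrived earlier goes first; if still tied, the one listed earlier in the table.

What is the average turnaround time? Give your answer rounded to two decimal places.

Gantt: | idle 0-7 | T1 7-8 | T2 8-13 | T6 13-23 | T2 23-25 | T4 25-34 | T5 34-37 | T3 37-46 | T8 46-56 | T7 56-61 | T1 61-70 |
Completion: T1=70  T2=25  T3=46  T4=34  T5=37  T6=23  T7=61  T8=56
Turnaround times: T1=63, T2=17, T3=37, T4=23, T5=24, T6=10, T7=47, T8=41
Average turnaround = (63+17+37+23+24+10+47+41) / 8 = 262/8 = 32.75

32.75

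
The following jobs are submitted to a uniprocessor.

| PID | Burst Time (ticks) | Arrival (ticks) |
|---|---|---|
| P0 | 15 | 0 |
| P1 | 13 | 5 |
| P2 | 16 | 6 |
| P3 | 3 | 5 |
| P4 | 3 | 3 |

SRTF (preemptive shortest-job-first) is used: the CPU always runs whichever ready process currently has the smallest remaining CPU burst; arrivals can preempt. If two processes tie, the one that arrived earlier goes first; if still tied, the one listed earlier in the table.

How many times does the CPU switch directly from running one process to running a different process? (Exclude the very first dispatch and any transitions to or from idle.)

5

Schedule: | P0 0-3 | P4 3-6 | P3 6-9 | P0 9-21 | P1 21-34 | P2 34-50 |
Completion: P0=21  P1=34  P2=50  P3=9  P4=6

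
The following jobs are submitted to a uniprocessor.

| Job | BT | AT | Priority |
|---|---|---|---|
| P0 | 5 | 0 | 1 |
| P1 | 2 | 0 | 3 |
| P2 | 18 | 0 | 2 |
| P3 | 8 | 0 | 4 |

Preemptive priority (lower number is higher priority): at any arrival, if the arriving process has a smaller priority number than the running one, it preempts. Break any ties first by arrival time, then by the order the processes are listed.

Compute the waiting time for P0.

Gantt: | P0 0-5 | P2 5-23 | P1 23-25 | P3 25-33 |
Completion: P0=5  P1=25  P2=23  P3=33
Turnaround (C−A): P0=5  P1=25  P2=23  P3=33
Waiting(P0) = turnaround − burst = 5 − 5 = 0

0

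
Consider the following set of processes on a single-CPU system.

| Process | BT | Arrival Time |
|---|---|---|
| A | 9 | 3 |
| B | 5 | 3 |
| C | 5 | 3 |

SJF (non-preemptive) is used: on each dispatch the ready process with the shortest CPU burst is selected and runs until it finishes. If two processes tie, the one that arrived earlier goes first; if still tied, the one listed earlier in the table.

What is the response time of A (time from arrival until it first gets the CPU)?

Timeline: | idle 0-3 | B 3-8 | C 8-13 | A 13-22 |
Completion: A=22  B=8  C=13
Response(A) = first start − arrival = 13 − 3 = 10

10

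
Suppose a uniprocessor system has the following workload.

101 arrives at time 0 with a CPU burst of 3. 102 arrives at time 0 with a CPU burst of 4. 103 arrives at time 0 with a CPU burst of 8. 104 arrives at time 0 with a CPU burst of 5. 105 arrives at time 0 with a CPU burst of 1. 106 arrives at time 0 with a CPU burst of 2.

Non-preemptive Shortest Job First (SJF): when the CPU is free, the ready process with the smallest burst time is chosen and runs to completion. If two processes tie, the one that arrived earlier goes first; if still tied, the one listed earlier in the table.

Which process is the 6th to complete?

Timeline: | 105 0-1 | 106 1-3 | 101 3-6 | 102 6-10 | 104 10-15 | 103 15-23 |
Completion: 101=6  102=10  103=23  104=15  105=1  106=3
Finish order: 105 → 106 → 101 → 102 → 104 → 103

103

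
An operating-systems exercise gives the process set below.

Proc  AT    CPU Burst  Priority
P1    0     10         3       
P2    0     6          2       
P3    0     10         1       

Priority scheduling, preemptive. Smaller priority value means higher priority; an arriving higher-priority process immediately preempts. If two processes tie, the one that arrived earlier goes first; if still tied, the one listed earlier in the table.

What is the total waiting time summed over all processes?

Schedule: | P3 0-10 | P2 10-16 | P1 16-26 |
Completion: P1=26  P2=16  P3=10
Turnaround (C−A): P1=26  P2=16  P3=10
Waiting = turnaround − burst: P1=16, P2=10, P3=0
Total waiting = 16 + 10 + 0 = 26

26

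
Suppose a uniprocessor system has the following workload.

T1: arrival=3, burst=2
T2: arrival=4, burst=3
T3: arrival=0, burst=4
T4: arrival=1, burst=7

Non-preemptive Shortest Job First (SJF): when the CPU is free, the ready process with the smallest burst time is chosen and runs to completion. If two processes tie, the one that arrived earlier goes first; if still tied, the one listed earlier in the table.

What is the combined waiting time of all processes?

Timeline: | T3 0-4 | T1 4-6 | T2 6-9 | T4 9-16 |
Completion: T1=6  T2=9  T3=4  T4=16
Turnaround (C−A): T1=3  T2=5  T3=4  T4=15
Waiting = turnaround − burst: T1=1, T2=2, T3=0, T4=8
Total waiting = 1 + 2 + 0 + 8 = 11

11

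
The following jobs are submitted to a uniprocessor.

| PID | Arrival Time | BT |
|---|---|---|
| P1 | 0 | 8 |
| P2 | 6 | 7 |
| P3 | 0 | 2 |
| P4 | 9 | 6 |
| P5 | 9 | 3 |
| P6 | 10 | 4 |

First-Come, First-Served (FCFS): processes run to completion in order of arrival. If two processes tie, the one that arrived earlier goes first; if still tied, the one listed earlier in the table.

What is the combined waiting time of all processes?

Schedule: | P1 0-8 | P3 8-10 | P2 10-17 | P4 17-23 | P5 23-26 | P6 26-30 |
Completion: P1=8  P2=17  P3=10  P4=23  P5=26  P6=30
Turnaround (C−A): P1=8  P2=11  P3=10  P4=14  P5=17  P6=20
Waiting = turnaround − burst: P1=0, P2=4, P3=8, P4=8, P5=14, P6=16
Total waiting = 0 + 4 + 8 + 8 + 14 + 16 = 50

50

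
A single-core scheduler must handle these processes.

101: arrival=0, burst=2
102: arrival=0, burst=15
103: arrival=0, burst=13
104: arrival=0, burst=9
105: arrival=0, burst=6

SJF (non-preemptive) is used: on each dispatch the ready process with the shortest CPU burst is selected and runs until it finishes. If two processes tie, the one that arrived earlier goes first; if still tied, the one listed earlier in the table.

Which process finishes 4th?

Gantt: | 101 0-2 | 105 2-8 | 104 8-17 | 103 17-30 | 102 30-45 |
Completion: 101=2  102=45  103=30  104=17  105=8
Turnaround (C−A): 101=2  102=45  103=30  104=17  105=8
Finish order: 101 → 105 → 104 → 103 → 102

103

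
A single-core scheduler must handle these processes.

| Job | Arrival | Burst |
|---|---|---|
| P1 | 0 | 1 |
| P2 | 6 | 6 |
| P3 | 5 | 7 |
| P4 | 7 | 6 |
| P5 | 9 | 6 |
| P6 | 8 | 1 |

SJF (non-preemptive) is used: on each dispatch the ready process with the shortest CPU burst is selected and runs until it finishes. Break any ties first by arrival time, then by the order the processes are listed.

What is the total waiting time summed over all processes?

39

Schedule: | P1 0-1 | idle 1-5 | P3 5-12 | P6 12-13 | P2 13-19 | P4 19-25 | P5 25-31 |
Completion: P1=1  P2=19  P3=12  P4=25  P5=31  P6=13
Turnaround (C−A): P1=1  P2=13  P3=7  P4=18  P5=22  P6=5
Waiting = turnaround − burst: P1=0, P2=7, P3=0, P4=12, P5=16, P6=4
Total waiting = 0 + 7 + 0 + 12 + 16 + 4 = 39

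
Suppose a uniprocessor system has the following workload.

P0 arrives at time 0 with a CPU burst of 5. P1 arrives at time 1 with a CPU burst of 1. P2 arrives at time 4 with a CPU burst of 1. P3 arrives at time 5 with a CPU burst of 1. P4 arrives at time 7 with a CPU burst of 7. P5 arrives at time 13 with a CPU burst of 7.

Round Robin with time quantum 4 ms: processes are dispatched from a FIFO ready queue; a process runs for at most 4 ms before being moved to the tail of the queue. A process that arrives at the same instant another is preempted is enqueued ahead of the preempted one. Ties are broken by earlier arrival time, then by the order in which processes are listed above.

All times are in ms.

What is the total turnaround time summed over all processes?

Gantt: | P0 0-4 | P1 4-5 | P2 5-6 | P0 6-7 | P3 7-8 | P4 8-15 | P5 15-22 |
Completion: P0=7  P1=5  P2=6  P3=8  P4=15  P5=22
Turnaround = completion − arrival: P0=7, P1=4, P2=2, P3=3, P4=8, P5=9
Total turnaround = 7 + 4 + 2 + 3 + 8 + 9 = 33

33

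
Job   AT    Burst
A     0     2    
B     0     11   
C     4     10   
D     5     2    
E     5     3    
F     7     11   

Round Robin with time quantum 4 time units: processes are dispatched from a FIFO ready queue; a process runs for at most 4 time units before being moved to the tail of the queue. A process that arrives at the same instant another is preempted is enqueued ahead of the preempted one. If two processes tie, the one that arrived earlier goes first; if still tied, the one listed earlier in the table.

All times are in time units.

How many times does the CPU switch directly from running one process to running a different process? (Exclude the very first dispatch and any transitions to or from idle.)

Schedule: | A 0-2 | B 2-6 | C 6-10 | D 10-12 | E 12-15 | B 15-19 | F 19-23 | C 23-27 | B 27-30 | F 30-34 | C 34-36 | F 36-39 |
Completion: A=2  B=30  C=36  D=12  E=15  F=39
Turnaround (C−A): A=2  B=30  C=32  D=7  E=10  F=32

11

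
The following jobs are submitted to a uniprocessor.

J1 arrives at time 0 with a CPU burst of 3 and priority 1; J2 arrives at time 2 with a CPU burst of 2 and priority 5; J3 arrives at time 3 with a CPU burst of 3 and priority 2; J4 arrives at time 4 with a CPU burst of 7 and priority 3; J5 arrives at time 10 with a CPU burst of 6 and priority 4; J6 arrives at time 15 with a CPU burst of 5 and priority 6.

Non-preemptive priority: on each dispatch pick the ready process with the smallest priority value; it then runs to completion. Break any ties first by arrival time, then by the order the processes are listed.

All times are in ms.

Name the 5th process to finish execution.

J2

Schedule: | J1 0-3 | J3 3-6 | J4 6-13 | J5 13-19 | J2 19-21 | J6 21-26 |
Completion: J1=3  J2=21  J3=6  J4=13  J5=19  J6=26
Turnaround (C−A): J1=3  J2=19  J3=3  J4=9  J5=9  J6=11
Finish order: J1 → J3 → J4 → J5 → J2 → J6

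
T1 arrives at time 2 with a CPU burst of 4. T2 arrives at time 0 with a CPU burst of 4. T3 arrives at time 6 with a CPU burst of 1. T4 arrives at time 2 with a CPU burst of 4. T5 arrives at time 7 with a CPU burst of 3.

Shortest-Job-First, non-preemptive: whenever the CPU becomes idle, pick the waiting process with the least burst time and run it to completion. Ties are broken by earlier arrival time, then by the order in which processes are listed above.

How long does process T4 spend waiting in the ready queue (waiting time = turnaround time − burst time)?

10

Timeline: | T2 0-4 | T1 4-8 | T3 8-9 | T5 9-12 | T4 12-16 |
Completion: T1=8  T2=4  T3=9  T4=16  T5=12
Waiting(T4) = turnaround − burst = 14 − 4 = 10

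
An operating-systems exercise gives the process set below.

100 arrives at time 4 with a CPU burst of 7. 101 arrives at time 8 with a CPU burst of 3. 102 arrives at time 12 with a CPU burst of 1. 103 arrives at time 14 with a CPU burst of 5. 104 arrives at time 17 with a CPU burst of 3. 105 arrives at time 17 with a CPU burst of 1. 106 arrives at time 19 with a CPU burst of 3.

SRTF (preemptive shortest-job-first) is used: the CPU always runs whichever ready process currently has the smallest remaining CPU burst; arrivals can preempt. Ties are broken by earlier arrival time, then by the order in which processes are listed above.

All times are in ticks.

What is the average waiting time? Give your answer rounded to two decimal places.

2.14

Schedule: | idle 0-4 | 100 4-11 | 101 11-12 | 102 12-13 | 101 13-15 | 103 15-17 | 105 17-18 | 103 18-21 | 104 21-24 | 106 24-27 |
Completion: 100=11  101=15  102=13  103=21  104=24  105=18  106=27
Turnaround (C−A): 100=7  101=7  102=1  103=7  104=7  105=1  106=8
Waiting times: 100=0, 101=4, 102=0, 103=2, 104=4, 105=0, 106=5
Average waiting = (0+4+0+2+4+0+5) / 7 = 15/7 = 2.14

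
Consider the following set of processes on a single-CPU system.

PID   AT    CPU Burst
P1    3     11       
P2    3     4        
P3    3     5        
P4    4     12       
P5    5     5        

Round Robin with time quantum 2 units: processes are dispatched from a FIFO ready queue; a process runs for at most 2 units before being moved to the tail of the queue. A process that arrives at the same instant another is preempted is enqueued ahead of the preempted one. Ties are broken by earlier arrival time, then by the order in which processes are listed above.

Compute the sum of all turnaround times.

132

Schedule: | idle 0-3 | P1 3-5 | P2 5-7 | P3 7-9 | P4 9-11 | P5 11-13 | P1 13-15 | P2 15-17 | P3 17-19 | P4 19-21 | P5 21-23 | P1 23-25 | P3 25-26 | P4 26-28 | P5 28-29 | P1 29-31 | P4 31-33 | P1 33-35 | P4 35-37 | P1 37-38 | P4 38-40 |
Completion: P1=38  P2=17  P3=26  P4=40  P5=29
Turnaround = completion − arrival: P1=35, P2=14, P3=23, P4=36, P5=24
Total turnaround = 35 + 14 + 23 + 36 + 24 = 132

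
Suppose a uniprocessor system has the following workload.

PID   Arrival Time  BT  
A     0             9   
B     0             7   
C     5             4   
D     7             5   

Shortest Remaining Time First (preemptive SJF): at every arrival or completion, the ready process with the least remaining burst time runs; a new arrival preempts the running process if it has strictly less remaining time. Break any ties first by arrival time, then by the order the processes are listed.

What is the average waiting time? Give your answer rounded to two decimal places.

Timeline: | B 0-7 | C 7-11 | D 11-16 | A 16-25 |
Completion: A=25  B=7  C=11  D=16
Waiting times: A=16, B=0, C=2, D=4
Average waiting = (16+0+2+4) / 4 = 22/4 = 5.50

5.50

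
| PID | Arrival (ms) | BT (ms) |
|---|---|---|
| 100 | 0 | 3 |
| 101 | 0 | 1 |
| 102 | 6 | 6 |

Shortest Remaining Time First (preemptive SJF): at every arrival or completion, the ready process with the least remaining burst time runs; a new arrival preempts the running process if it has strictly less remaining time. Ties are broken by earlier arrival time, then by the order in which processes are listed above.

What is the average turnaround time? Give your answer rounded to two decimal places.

Schedule: | 101 0-1 | 100 1-4 | idle 4-6 | 102 6-12 |
Completion: 100=4  101=1  102=12
Turnaround (C−A): 100=4  101=1  102=6
Turnaround times: 100=4, 101=1, 102=6
Average turnaround = (4+1+6) / 3 = 11/3 = 3.67

3.67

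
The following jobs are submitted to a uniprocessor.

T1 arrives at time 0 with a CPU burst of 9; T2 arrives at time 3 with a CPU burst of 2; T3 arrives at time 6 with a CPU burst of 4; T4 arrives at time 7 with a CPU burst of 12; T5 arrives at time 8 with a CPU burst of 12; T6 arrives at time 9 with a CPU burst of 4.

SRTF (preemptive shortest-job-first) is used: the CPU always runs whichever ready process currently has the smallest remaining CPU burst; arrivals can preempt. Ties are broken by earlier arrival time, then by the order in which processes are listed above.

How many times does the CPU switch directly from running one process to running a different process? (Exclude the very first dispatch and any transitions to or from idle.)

Gantt: | T1 0-3 | T2 3-5 | T1 5-6 | T3 6-10 | T6 10-14 | T1 14-19 | T4 19-31 | T5 31-43 |
Completion: T1=19  T2=5  T3=10  T4=31  T5=43  T6=14

7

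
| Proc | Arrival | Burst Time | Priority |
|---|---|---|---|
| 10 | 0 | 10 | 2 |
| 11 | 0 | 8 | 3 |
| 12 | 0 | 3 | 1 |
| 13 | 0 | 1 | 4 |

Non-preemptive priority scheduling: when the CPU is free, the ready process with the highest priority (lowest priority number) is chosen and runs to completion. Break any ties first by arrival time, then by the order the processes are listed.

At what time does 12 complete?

Schedule: | 12 0-3 | 10 3-13 | 11 13-21 | 13 21-22 |
Completion: 10=13  11=21  12=3  13=22
Turnaround (C−A): 10=13  11=21  12=3  13=22

3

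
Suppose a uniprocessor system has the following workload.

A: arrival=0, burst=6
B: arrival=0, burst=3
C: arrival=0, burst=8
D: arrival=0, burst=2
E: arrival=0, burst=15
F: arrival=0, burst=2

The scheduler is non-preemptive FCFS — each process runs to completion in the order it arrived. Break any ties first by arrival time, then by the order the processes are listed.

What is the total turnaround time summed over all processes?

121

Schedule: | A 0-6 | B 6-9 | C 9-17 | D 17-19 | E 19-34 | F 34-36 |
Completion: A=6  B=9  C=17  D=19  E=34  F=36
Turnaround (C−A): A=6  B=9  C=17  D=19  E=34  F=36
Turnaround = completion − arrival: A=6, B=9, C=17, D=19, E=34, F=36
Total turnaround = 6 + 9 + 17 + 19 + 34 + 36 = 121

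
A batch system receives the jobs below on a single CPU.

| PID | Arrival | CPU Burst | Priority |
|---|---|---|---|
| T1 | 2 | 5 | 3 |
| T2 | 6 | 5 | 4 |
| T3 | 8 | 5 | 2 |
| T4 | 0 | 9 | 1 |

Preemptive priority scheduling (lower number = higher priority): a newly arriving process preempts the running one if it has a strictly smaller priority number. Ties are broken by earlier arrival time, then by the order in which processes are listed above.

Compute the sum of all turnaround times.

50

Timeline: | T4 0-9 | T3 9-14 | T1 14-19 | T2 19-24 |
Completion: T1=19  T2=24  T3=14  T4=9
Turnaround (C−A): T1=17  T2=18  T3=6  T4=9
Turnaround = completion − arrival: T1=17, T2=18, T3=6, T4=9
Total turnaround = 17 + 18 + 6 + 9 = 50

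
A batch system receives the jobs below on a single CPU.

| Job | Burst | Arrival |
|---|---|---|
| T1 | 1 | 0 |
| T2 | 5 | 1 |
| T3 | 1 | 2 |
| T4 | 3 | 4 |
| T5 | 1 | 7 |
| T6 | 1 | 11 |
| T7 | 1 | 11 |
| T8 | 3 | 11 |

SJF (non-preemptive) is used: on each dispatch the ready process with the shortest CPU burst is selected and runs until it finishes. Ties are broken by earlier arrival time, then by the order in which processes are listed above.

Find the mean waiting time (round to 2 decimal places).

Timeline: | T1 0-1 | T2 1-6 | T3 6-7 | T5 7-8 | T4 8-11 | T6 11-12 | T7 12-13 | T8 13-16 |
Completion: T1=1  T2=6  T3=7  T4=11  T5=8  T6=12  T7=13  T8=16
Waiting times: T1=0, T2=0, T3=4, T4=4, T5=0, T6=0, T7=1, T8=2
Average waiting = (0+0+4+4+0+0+1+2) / 8 = 11/8 = 1.38

1.38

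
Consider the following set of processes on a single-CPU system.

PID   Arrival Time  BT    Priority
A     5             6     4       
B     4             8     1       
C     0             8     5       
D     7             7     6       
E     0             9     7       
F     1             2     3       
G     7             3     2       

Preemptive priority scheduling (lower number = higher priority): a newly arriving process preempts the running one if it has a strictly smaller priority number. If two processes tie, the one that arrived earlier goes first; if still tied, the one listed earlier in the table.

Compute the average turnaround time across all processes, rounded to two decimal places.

18.71

Gantt: | C 0-1 | F 1-3 | C 3-4 | B 4-12 | G 12-15 | A 15-21 | C 21-27 | D 27-34 | E 34-43 |
Completion: A=21  B=12  C=27  D=34  E=43  F=3  G=15
Turnaround times: A=16, B=8, C=27, D=27, E=43, F=2, G=8
Average turnaround = (16+8+27+27+43+2+8) / 7 = 131/7 = 18.71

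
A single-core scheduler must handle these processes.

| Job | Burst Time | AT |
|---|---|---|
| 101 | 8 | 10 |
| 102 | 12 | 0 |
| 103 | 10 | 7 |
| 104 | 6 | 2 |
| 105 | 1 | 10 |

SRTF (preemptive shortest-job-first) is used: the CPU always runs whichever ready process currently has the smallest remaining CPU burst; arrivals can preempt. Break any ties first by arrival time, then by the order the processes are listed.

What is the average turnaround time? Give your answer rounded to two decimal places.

14.60

Gantt: | 102 0-2 | 104 2-8 | 102 8-10 | 105 10-11 | 102 11-19 | 101 19-27 | 103 27-37 |
Completion: 101=27  102=19  103=37  104=8  105=11
Turnaround (C−A): 101=17  102=19  103=30  104=6  105=1
Turnaround times: 101=17, 102=19, 103=30, 104=6, 105=1
Average turnaround = (17+19+30+6+1) / 5 = 73/5 = 14.60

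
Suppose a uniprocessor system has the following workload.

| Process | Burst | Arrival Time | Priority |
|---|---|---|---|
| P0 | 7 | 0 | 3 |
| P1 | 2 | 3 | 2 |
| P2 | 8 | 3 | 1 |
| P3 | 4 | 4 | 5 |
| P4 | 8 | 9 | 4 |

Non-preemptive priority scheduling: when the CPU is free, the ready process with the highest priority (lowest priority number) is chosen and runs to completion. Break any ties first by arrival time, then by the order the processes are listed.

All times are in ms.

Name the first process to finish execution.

P0

Timeline: | P0 0-7 | P2 7-15 | P1 15-17 | P4 17-25 | P3 25-29 |
Completion: P0=7  P1=17  P2=15  P3=29  P4=25
Turnaround (C−A): P0=7  P1=14  P2=12  P3=25  P4=16
Finish order: P0 → P2 → P1 → P4 → P3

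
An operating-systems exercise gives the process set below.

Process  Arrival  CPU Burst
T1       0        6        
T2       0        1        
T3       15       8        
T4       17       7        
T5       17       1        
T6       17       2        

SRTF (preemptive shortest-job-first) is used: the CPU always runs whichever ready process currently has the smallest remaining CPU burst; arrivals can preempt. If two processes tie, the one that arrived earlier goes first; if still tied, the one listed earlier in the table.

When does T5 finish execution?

Timeline: | T2 0-1 | T1 1-7 | idle 7-15 | T3 15-17 | T5 17-18 | T6 18-20 | T3 20-26 | T4 26-33 |
Completion: T1=7  T2=1  T3=26  T4=33  T5=18  T6=20

18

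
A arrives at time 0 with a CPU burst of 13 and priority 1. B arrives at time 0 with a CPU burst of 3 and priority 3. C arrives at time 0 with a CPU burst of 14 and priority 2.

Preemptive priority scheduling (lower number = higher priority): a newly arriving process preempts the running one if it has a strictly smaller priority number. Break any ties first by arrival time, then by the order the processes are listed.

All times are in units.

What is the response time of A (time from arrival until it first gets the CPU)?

0

Gantt: | A 0-13 | C 13-27 | B 27-30 |
Completion: A=13  B=30  C=27
Turnaround (C−A): A=13  B=30  C=27
Response(A) = first start − arrival = 0 − 0 = 0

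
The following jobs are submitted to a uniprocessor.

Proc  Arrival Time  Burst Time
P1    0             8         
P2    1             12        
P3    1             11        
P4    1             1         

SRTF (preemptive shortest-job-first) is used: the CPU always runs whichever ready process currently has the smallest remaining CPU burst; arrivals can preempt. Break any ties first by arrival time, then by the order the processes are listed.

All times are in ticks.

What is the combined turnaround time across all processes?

60

Gantt: | P1 0-1 | P4 1-2 | P1 2-9 | P3 9-20 | P2 20-32 |
Completion: P1=9  P2=32  P3=20  P4=2
Turnaround (C−A): P1=9  P2=31  P3=19  P4=1
Turnaround = completion − arrival: P1=9, P2=31, P3=19, P4=1
Total turnaround = 9 + 31 + 19 + 1 = 60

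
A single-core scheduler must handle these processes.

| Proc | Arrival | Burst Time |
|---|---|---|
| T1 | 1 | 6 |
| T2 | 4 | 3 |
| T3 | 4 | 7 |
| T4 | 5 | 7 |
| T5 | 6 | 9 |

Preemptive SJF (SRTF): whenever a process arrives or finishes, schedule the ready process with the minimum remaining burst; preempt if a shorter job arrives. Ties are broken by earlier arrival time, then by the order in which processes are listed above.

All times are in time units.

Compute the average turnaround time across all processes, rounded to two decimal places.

14.20

Timeline: | idle 0-1 | T1 1-7 | T2 7-10 | T3 10-17 | T4 17-24 | T5 24-33 |
Completion: T1=7  T2=10  T3=17  T4=24  T5=33
Turnaround times: T1=6, T2=6, T3=13, T4=19, T5=27
Average turnaround = (6+6+13+19+27) / 5 = 71/5 = 14.20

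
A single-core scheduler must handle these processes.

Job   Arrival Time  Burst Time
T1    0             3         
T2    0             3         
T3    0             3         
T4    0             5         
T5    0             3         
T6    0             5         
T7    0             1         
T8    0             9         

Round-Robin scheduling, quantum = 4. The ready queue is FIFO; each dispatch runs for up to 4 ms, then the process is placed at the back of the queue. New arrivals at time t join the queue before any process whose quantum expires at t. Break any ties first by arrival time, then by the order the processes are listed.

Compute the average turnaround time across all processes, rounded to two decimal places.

17.50

Gantt: | T1 0-3 | T2 3-6 | T3 6-9 | T4 9-13 | T5 13-16 | T6 16-20 | T7 20-21 | T8 21-25 | T4 25-26 | T6 26-27 | T8 27-32 |
Completion: T1=3  T2=6  T3=9  T4=26  T5=16  T6=27  T7=21  T8=32
Turnaround (C−A): T1=3  T2=6  T3=9  T4=26  T5=16  T6=27  T7=21  T8=32
Turnaround times: T1=3, T2=6, T3=9, T4=26, T5=16, T6=27, T7=21, T8=32
Average turnaround = (3+6+9+26+16+27+21+32) / 8 = 140/8 = 17.50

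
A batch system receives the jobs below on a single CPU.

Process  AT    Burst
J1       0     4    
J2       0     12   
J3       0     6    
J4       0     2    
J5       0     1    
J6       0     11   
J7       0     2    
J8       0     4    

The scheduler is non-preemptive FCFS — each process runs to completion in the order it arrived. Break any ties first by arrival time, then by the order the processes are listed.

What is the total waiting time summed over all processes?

165

Timeline: | J1 0-4 | J2 4-16 | J3 16-22 | J4 22-24 | J5 24-25 | J6 25-36 | J7 36-38 | J8 38-42 |
Completion: J1=4  J2=16  J3=22  J4=24  J5=25  J6=36  J7=38  J8=42
Turnaround (C−A): J1=4  J2=16  J3=22  J4=24  J5=25  J6=36  J7=38  J8=42
Waiting = turnaround − burst: J1=0, J2=4, J3=16, J4=22, J5=24, J6=25, J7=36, J8=38
Total waiting = 0 + 4 + 16 + 22 + 24 + 25 + 36 + 38 = 165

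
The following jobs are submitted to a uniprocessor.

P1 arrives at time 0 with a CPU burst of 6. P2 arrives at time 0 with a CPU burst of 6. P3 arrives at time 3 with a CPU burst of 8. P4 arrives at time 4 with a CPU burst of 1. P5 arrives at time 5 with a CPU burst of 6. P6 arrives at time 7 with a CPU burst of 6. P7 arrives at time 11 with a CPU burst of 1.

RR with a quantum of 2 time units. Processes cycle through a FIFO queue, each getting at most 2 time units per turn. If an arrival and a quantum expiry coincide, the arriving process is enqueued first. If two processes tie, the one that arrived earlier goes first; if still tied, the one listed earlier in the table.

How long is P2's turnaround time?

Timeline: | P1 0-2 | P2 2-4 | P1 4-6 | P3 6-8 | P4 8-9 | P2 9-11 | P5 11-13 | P1 13-15 | P6 15-17 | P3 17-19 | P7 19-20 | P2 20-22 | P5 22-24 | P6 24-26 | P3 26-28 | P5 28-30 | P6 30-32 | P3 32-34 |
Completion: P1=15  P2=22  P3=34  P4=9  P5=30  P6=32  P7=20
Turnaround (C−A): P1=15  P2=22  P3=31  P4=5  P5=25  P6=25  P7=9
Turnaround(P2) = completion − arrival = 22 − 0 = 22

22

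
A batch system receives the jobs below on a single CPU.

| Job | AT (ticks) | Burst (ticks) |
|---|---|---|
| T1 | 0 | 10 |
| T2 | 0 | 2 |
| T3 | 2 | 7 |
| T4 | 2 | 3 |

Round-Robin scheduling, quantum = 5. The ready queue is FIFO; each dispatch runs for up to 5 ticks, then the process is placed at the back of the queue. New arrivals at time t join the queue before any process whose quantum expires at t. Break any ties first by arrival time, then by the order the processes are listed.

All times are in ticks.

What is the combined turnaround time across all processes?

Timeline: | T1 0-5 | T2 5-7 | T3 7-12 | T4 12-15 | T1 15-20 | T3 20-22 |
Completion: T1=20  T2=7  T3=22  T4=15
Turnaround (C−A): T1=20  T2=7  T3=20  T4=13
Turnaround = completion − arrival: T1=20, T2=7, T3=20, T4=13
Total turnaround = 20 + 7 + 20 + 13 = 60

60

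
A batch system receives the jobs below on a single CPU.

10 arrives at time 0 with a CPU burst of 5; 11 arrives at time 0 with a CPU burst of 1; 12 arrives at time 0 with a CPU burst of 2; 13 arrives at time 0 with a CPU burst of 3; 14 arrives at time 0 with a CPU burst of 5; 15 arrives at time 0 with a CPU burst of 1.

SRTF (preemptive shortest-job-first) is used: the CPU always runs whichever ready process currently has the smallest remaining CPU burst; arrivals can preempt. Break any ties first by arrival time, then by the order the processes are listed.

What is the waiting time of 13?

Schedule: | 11 0-1 | 15 1-2 | 12 2-4 | 13 4-7 | 10 7-12 | 14 12-17 |
Completion: 10=12  11=1  12=4  13=7  14=17  15=2
Turnaround (C−A): 10=12  11=1  12=4  13=7  14=17  15=2
Waiting(13) = turnaround − burst = 7 − 3 = 4

4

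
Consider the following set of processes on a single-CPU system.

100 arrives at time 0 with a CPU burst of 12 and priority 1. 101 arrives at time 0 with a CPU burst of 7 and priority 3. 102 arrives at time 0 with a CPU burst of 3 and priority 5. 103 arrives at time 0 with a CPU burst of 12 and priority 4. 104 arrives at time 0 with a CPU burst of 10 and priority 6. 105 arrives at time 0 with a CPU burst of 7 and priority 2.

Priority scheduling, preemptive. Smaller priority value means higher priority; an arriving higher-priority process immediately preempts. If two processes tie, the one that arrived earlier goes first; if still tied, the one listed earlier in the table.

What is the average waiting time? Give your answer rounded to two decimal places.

Gantt: | 100 0-12 | 105 12-19 | 101 19-26 | 103 26-38 | 102 38-41 | 104 41-51 |
Completion: 100=12  101=26  102=41  103=38  104=51  105=19
Waiting times: 100=0, 101=19, 102=38, 103=26, 104=41, 105=12
Average waiting = (0+19+38+26+41+12) / 6 = 136/6 = 22.67

22.67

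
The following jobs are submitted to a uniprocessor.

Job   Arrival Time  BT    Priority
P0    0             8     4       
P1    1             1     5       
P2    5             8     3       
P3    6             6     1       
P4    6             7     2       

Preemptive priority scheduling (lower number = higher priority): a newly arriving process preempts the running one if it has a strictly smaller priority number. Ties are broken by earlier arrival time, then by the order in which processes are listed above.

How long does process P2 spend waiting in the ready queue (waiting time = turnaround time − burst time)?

Gantt: | P0 0-5 | P2 5-6 | P3 6-12 | P4 12-19 | P2 19-26 | P0 26-29 | P1 29-30 |
Completion: P0=29  P1=30  P2=26  P3=12  P4=19
Turnaround (C−A): P0=29  P1=29  P2=21  P3=6  P4=13
Waiting(P2) = turnaround − burst = 21 − 8 = 13

13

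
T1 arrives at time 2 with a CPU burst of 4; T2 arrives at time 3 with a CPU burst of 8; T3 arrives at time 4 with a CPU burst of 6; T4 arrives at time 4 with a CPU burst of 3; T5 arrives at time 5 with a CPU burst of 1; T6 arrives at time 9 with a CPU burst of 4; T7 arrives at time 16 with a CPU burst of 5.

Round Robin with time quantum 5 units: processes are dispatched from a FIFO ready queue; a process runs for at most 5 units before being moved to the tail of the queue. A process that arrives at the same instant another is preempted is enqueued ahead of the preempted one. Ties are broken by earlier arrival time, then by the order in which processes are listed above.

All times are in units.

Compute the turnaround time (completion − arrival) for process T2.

24

Gantt: | idle 0-2 | T1 2-6 | T2 6-11 | T3 11-16 | T4 16-19 | T5 19-20 | T6 20-24 | T2 24-27 | T7 27-32 | T3 32-33 |
Completion: T1=6  T2=27  T3=33  T4=19  T5=20  T6=24  T7=32
Turnaround(T2) = completion − arrival = 27 − 3 = 24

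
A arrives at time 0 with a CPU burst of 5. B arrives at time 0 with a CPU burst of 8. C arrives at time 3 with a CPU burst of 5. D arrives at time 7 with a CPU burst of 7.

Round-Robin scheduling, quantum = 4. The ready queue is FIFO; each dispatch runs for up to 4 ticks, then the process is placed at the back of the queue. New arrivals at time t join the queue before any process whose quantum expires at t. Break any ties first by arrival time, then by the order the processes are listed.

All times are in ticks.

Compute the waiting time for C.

Gantt: | A 0-4 | B 4-8 | C 8-12 | A 12-13 | D 13-17 | B 17-21 | C 21-22 | D 22-25 |
Completion: A=13  B=21  C=22  D=25
Waiting(C) = turnaround − burst = 19 − 5 = 14

14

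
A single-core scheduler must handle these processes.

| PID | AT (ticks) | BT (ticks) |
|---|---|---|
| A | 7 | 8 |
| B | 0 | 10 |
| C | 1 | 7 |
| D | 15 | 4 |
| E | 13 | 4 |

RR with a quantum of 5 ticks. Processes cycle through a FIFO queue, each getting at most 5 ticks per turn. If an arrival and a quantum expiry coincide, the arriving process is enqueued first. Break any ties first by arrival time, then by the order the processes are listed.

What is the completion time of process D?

Schedule: | B 0-5 | C 5-10 | B 10-15 | A 15-20 | C 20-22 | E 22-26 | D 26-30 | A 30-33 |
Completion: A=33  B=15  C=22  D=30  E=26

30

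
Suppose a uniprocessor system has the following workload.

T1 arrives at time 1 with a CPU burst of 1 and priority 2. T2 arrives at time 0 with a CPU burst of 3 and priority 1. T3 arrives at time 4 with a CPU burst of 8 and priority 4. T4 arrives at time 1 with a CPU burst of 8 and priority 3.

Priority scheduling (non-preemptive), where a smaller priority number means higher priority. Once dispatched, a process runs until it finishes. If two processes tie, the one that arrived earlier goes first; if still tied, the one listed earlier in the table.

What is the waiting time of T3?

8

Timeline: | T2 0-3 | T1 3-4 | T4 4-12 | T3 12-20 |
Completion: T1=4  T2=3  T3=20  T4=12
Turnaround (C−A): T1=3  T2=3  T3=16  T4=11
Waiting(T3) = turnaround − burst = 16 − 8 = 8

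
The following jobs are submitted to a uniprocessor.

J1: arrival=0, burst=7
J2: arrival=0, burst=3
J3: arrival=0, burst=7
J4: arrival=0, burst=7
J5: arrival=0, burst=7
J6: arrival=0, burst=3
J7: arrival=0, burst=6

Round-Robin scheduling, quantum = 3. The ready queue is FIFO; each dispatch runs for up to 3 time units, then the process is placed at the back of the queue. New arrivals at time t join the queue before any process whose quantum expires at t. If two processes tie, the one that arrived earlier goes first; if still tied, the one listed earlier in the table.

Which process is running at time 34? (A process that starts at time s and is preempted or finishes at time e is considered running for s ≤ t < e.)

J7

Schedule: | J1 0-3 | J2 3-6 | J3 6-9 | J4 9-12 | J5 12-15 | J6 15-18 | J7 18-21 | J1 21-24 | J3 24-27 | J4 27-30 | J5 30-33 | J7 33-36 | J1 36-37 | J3 37-38 | J4 38-39 | J5 39-40 |
Completion: J1=37  J2=6  J3=38  J4=39  J5=40  J6=18  J7=36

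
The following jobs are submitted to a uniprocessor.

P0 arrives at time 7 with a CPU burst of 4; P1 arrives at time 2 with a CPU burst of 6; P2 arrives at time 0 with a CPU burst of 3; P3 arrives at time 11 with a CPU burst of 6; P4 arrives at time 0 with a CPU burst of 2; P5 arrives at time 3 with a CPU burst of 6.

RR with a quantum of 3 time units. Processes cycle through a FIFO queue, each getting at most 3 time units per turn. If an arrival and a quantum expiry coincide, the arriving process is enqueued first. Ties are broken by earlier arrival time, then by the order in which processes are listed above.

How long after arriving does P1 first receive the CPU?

Schedule: | P2 0-3 | P4 3-5 | P1 5-8 | P5 8-11 | P0 11-14 | P1 14-17 | P3 17-20 | P5 20-23 | P0 23-24 | P3 24-27 |
Completion: P0=24  P1=17  P2=3  P3=27  P4=5  P5=23
Turnaround (C−A): P0=17  P1=15  P2=3  P3=16  P4=5  P5=20
Response(P1) = first start − arrival = 5 − 2 = 3

3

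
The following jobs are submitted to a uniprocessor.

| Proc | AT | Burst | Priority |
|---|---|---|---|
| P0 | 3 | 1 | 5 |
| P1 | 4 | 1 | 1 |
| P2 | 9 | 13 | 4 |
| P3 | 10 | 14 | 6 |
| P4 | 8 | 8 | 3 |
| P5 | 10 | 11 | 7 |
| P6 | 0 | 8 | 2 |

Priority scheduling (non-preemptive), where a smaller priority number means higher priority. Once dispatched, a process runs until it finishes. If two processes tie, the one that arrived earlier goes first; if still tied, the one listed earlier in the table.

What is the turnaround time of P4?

Timeline: | P6 0-8 | P1 8-9 | P4 9-17 | P2 17-30 | P0 30-31 | P3 31-45 | P5 45-56 |
Completion: P0=31  P1=9  P2=30  P3=45  P4=17  P5=56  P6=8
Turnaround (C−A): P0=28  P1=5  P2=21  P3=35  P4=9  P5=46  P6=8
Turnaround(P4) = completion − arrival = 17 − 8 = 9

9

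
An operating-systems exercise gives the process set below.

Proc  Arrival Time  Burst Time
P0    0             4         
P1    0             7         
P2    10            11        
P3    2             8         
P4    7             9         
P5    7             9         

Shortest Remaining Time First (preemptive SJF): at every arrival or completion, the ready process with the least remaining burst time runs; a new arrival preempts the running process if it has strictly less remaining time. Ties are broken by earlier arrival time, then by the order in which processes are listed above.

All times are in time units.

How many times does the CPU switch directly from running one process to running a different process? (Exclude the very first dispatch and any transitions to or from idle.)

5

Timeline: | P0 0-4 | P1 4-11 | P3 11-19 | P4 19-28 | P5 28-37 | P2 37-48 |
Completion: P0=4  P1=11  P2=48  P3=19  P4=28  P5=37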